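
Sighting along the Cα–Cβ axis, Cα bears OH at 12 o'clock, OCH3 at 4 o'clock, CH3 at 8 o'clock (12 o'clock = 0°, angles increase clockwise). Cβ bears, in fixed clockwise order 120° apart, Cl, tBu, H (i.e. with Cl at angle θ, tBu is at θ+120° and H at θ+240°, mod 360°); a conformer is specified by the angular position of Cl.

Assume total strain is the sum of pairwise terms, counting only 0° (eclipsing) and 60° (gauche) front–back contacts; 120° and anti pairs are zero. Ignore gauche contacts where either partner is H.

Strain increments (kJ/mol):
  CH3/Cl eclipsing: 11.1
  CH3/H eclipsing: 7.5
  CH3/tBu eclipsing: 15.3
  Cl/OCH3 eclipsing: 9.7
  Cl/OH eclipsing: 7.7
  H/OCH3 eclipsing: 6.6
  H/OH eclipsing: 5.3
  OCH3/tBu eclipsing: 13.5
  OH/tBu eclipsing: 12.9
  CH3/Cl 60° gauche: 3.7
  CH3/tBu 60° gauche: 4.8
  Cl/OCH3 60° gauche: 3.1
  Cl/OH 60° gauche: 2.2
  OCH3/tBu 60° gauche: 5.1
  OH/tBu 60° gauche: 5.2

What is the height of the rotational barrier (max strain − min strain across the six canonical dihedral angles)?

15.4 kJ/mol

Cl at 0° (eclipsed): OH–Cl eclipsed, OCH3–tBu eclipsed, CH3–H eclipsed; 7.7 + 13.5 + 7.5 = 28.7 kJ/mol.
Cl at 60° (staggered): OH–Cl gauche, OCH3–Cl gauche, OCH3–tBu gauche, CH3–tBu gauche; 2.2 + 3.1 + 5.1 + 4.8 = 15.2 kJ/mol.
Cl at 120° (eclipsed): OH–H eclipsed, OCH3–Cl eclipsed, CH3–tBu eclipsed; 5.3 + 9.7 + 15.3 = 30.3 kJ/mol.
Cl at 180° (staggered): OH–tBu gauche, OCH3–Cl gauche, CH3–Cl gauche, CH3–tBu gauche; 5.2 + 3.1 + 3.7 + 4.8 = 16.8 kJ/mol.
Cl at 240° (eclipsed): OH–tBu eclipsed, OCH3–H eclipsed, CH3–Cl eclipsed; 12.9 + 6.6 + 11.1 = 30.6 kJ/mol.
Cl at 300° (staggered): OH–Cl gauche, OH–tBu gauche, OCH3–tBu gauche, CH3–Cl gauche; 2.2 + 5.2 + 5.1 + 3.7 = 16.2 kJ/mol.
Max at 240° (30.6 kJ/mol), min at 60° (15.2 kJ/mol); barrier = 15.4 kJ/mol.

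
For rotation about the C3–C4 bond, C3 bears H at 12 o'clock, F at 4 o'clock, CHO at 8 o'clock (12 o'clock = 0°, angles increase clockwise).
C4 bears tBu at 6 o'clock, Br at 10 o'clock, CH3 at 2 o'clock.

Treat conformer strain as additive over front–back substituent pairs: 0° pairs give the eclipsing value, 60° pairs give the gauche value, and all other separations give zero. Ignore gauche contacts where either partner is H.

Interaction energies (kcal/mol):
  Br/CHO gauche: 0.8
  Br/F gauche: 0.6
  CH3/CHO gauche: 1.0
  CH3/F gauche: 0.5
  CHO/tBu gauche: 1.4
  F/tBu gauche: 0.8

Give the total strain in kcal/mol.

3.5 kcal/mol

This conformer is staggered. F at 120° is gauche with tBu at 180° (0.8); F at 120° is gauche with CH3 at 60° (0.5); CHO at 240° is gauche with tBu at 180° (1.4); CHO at 240° is gauche with Br at 300° (0.8). Total 3.5 kcal/mol.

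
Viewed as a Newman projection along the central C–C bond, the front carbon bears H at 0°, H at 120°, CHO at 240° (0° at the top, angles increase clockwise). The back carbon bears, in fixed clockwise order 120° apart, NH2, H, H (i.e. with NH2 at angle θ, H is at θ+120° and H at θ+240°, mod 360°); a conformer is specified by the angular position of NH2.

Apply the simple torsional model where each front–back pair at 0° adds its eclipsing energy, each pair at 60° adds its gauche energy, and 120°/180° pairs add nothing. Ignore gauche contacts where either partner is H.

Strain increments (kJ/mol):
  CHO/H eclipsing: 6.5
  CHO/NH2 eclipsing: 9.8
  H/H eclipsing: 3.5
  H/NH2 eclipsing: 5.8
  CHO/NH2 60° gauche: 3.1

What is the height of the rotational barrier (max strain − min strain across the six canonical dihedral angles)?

NH2 at 0° (eclipsed): H(0°)/NH2(0°) eclipsed 5.8; H(120°)/H(120°) eclipsed 3.5; CHO(240°)/H(240°) eclipsed 6.5 → 15.8 kJ/mol.
NH2 at 60° (staggered): no non-H gauche contacts → 0.0 kJ/mol.
NH2 at 120° (eclipsed): H(0°)/H(0°) eclipsed 3.5; H(120°)/NH2(120°) eclipsed 5.8; CHO(240°)/H(240°) eclipsed 6.5 → 15.8 kJ/mol.
NH2 at 180° (staggered): CHO(240°)/NH2(180°) gauche 3.1 → 3.1 kJ/mol.
NH2 at 240° (eclipsed): H(0°)/H(0°) eclipsed 3.5; H(120°)/H(120°) eclipsed 3.5; CHO(240°)/NH2(240°) eclipsed 9.8 → 16.8 kJ/mol.
NH2 at 300° (staggered): CHO(240°)/NH2(300°) gauche 3.1 → 3.1 kJ/mol.
Max at 240° (16.8 kJ/mol), min at 60° (0.0 kJ/mol); barrier = 16.8 kJ/mol.

16.8 kJ/mol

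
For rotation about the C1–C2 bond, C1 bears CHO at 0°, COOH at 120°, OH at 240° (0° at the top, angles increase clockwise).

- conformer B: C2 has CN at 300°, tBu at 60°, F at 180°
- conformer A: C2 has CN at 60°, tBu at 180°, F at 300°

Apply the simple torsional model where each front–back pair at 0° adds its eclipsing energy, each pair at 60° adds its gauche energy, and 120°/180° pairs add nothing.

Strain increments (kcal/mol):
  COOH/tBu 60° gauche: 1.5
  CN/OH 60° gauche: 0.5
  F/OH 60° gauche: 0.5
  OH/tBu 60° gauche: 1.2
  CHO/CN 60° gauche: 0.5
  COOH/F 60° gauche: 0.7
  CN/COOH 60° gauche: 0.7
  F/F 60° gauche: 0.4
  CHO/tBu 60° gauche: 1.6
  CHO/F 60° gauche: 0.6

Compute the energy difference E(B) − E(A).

B (staggered): CHO(0°)/CN(300°) gauche 0.5; CHO(0°)/tBu(60°) gauche 1.6; COOH(120°)/tBu(60°) gauche 1.5; COOH(120°)/F(180°) gauche 0.7; OH(240°)/CN(300°) gauche 0.5; OH(240°)/F(180°) gauche 0.5 → 5.3 kcal/mol.
A (staggered): CHO(0°)/CN(60°) gauche 0.5; CHO(0°)/F(300°) gauche 0.6; COOH(120°)/CN(60°) gauche 0.7; COOH(120°)/tBu(180°) gauche 1.5; OH(240°)/tBu(180°) gauche 1.2; OH(240°)/F(300°) gauche 0.5 → 5.0 kcal/mol.
E(B) − E(A) = 5.3 − 5.0 = +0.3 kcal/mol.

+0.3 kcal/mol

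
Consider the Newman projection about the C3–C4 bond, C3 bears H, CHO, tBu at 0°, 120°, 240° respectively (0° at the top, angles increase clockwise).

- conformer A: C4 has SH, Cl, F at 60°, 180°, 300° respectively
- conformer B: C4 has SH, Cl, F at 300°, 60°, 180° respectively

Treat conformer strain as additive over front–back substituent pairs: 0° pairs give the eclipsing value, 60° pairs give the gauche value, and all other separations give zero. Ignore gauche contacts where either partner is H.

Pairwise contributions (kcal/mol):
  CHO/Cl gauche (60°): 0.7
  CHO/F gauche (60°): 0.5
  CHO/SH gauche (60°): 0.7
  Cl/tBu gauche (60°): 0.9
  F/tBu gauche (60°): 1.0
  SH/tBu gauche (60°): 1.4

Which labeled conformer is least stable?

B

A (staggered): CHO(120°)/SH(60°) gauche 0.7; CHO(120°)/Cl(180°) gauche 0.7; tBu(240°)/Cl(180°) gauche 0.9; tBu(240°)/F(300°) gauche 1.0 → 3.3 kcal/mol.
B (staggered): CHO(120°)/Cl(60°) gauche 0.7; CHO(120°)/F(180°) gauche 0.5; tBu(240°)/SH(300°) gauche 1.4; tBu(240°)/F(180°) gauche 1.0 → 3.6 kcal/mol.
B has the highest total (3.6 kcal/mol).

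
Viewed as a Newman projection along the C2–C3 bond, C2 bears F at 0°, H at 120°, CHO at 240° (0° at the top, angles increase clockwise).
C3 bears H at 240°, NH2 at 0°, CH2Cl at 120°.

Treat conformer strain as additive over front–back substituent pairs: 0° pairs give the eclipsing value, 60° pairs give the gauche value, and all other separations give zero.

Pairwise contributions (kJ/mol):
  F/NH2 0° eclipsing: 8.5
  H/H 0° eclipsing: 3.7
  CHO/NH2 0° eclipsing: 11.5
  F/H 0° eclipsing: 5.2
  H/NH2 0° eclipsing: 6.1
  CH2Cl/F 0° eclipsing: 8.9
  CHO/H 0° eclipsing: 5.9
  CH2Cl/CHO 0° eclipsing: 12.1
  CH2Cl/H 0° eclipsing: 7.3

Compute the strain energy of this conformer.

This conformer (eclipsed): F(0°)/NH2(0°) eclipsed 8.5; H(120°)/CH2Cl(120°) eclipsed 7.3; CHO(240°)/H(240°) eclipsed 5.9 → 21.7 kJ/mol.

21.7 kJ/mol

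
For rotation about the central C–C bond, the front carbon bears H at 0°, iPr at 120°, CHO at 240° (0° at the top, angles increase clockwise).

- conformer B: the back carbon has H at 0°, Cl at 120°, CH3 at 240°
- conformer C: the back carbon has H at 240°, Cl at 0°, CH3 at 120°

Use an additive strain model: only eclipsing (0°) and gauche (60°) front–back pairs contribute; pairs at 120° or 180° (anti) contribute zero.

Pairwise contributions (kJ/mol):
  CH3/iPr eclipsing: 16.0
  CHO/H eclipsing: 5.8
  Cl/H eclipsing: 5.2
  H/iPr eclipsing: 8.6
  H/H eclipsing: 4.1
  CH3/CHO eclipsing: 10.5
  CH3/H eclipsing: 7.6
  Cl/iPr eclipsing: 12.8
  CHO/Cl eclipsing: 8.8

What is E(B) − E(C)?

+0.4 kJ/mol

B is eclipsed. H at 0° is eclipsed with H at 0° (4.1); iPr at 120° is eclipsed with Cl at 120° (12.8); CHO at 240° is eclipsed with CH3 at 240° (10.5). Total 27.4 kJ/mol.
C is eclipsed. H at 0° is eclipsed with Cl at 0° (5.2); iPr at 120° is eclipsed with CH3 at 120° (16.0); CHO at 240° is eclipsed with H at 240° (5.8). Total 27.0 kJ/mol.
E(B) − E(C) = 27.4 − 27.0 = +0.4 kJ/mol.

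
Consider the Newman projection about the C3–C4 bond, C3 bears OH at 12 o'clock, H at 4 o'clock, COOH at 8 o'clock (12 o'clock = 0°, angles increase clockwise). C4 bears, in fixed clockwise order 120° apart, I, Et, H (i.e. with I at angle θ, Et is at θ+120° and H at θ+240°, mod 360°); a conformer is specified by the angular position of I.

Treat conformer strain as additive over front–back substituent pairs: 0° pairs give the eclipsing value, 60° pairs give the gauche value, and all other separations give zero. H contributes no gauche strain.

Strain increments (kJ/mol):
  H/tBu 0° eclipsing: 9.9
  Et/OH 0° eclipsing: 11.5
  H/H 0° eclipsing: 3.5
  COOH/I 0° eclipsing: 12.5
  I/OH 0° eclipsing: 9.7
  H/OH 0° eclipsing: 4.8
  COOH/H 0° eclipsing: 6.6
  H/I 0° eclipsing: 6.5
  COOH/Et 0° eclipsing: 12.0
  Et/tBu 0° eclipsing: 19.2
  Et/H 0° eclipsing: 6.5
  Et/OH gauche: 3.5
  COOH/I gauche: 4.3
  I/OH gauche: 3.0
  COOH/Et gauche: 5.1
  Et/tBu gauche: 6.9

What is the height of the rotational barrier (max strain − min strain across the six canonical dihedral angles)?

19.4 kJ/mol

I at 0° is eclipsed. OH at 0° is eclipsed with I at 0° (9.7); H at 120° is eclipsed with Et at 120° (6.5); COOH at 240° is eclipsed with H at 240° (6.6). Total 22.8 kJ/mol.
I at 60° is staggered. OH at 0° is gauche with I at 60° (3.0); COOH at 240° is gauche with Et at 180° (5.1). Total 8.1 kJ/mol.
I at 120° is eclipsed. OH at 0° is eclipsed with H at 0° (4.8); H at 120° is eclipsed with I at 120° (6.5); COOH at 240° is eclipsed with Et at 240° (12.0). Total 23.3 kJ/mol.
I at 180° is staggered. OH at 0° is gauche with Et at 300° (3.5); COOH at 240° is gauche with I at 180° (4.3); COOH at 240° is gauche with Et at 300° (5.1). Total 12.9 kJ/mol.
I at 240° is eclipsed. OH at 0° is eclipsed with Et at 0° (11.5); H at 120° is eclipsed with H at 120° (3.5); COOH at 240° is eclipsed with I at 240° (12.5). Total 27.5 kJ/mol.
I at 300° is staggered. OH at 0° is gauche with I at 300° (3.0); OH at 0° is gauche with Et at 60° (3.5); COOH at 240° is gauche with I at 300° (4.3). Total 10.8 kJ/mol.
Max at 240° (27.5 kJ/mol), min at 60° (8.1 kJ/mol); barrier = 19.4 kJ/mol.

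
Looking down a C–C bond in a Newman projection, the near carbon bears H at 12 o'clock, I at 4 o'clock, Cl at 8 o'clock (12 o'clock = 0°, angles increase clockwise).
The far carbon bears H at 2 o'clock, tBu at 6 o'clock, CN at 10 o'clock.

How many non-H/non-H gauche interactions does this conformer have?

Non-H gauche pairs: I(120°)/tBu(180°); Cl(240°)/tBu(180°); Cl(240°)/CN(300°) — 3 interactions.

3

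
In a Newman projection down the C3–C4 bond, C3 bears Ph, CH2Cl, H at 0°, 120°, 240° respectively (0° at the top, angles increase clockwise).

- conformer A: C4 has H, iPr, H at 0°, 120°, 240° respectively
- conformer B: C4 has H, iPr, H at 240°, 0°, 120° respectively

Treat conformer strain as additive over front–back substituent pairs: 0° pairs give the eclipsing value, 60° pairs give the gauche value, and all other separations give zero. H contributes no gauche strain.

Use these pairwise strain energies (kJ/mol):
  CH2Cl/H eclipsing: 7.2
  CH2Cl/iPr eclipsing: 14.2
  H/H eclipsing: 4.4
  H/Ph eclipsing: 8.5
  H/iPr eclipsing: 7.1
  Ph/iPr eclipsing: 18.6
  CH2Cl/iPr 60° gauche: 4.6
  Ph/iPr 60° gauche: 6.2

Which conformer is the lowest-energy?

A

A (eclipsed): Ph(0°)/H(0°) eclipsed 8.5; CH2Cl(120°)/iPr(120°) eclipsed 14.2; H(240°)/H(240°) eclipsed 4.4 → 27.1 kJ/mol.
B (eclipsed): Ph(0°)/iPr(0°) eclipsed 18.6; CH2Cl(120°)/H(120°) eclipsed 7.2; H(240°)/H(240°) eclipsed 4.4 → 30.2 kJ/mol.
A has the lowest total (27.1 kJ/mol).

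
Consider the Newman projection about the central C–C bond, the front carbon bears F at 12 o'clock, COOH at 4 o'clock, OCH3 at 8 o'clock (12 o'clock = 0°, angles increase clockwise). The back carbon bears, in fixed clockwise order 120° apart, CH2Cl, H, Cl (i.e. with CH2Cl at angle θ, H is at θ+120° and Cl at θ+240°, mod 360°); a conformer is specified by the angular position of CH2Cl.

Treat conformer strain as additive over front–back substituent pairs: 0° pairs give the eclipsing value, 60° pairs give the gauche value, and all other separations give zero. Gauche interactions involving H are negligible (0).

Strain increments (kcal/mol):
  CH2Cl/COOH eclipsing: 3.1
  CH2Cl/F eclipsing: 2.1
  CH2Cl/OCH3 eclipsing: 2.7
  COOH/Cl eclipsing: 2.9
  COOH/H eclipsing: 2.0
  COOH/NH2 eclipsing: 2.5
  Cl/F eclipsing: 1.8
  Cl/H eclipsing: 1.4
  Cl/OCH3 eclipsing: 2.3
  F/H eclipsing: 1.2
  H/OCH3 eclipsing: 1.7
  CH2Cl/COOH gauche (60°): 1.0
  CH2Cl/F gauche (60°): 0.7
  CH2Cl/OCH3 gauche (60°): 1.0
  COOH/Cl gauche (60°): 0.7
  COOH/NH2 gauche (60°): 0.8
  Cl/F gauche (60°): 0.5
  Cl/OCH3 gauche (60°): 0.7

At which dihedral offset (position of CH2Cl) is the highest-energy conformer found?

CH2Cl at 0° (eclipsed): F(0°)/CH2Cl(0°) eclipsed 2.1; COOH(120°)/H(120°) eclipsed 2.0; OCH3(240°)/Cl(240°) eclipsed 2.3 → 6.4 kcal/mol.
CH2Cl at 60° (staggered): F(0°)/CH2Cl(60°) gauche 0.7; F(0°)/Cl(300°) gauche 0.5; COOH(120°)/CH2Cl(60°) gauche 1.0; OCH3(240°)/Cl(300°) gauche 0.7 → 2.9 kcal/mol.
CH2Cl at 120° (eclipsed): F(0°)/Cl(0°) eclipsed 1.8; COOH(120°)/CH2Cl(120°) eclipsed 3.1; OCH3(240°)/H(240°) eclipsed 1.7 → 6.6 kcal/mol.
CH2Cl at 180° (staggered): F(0°)/Cl(60°) gauche 0.5; COOH(120°)/CH2Cl(180°) gauche 1.0; COOH(120°)/Cl(60°) gauche 0.7; OCH3(240°)/CH2Cl(180°) gauche 1.0 → 3.2 kcal/mol.
CH2Cl at 240° (eclipsed): F(0°)/H(0°) eclipsed 1.2; COOH(120°)/Cl(120°) eclipsed 2.9; OCH3(240°)/CH2Cl(240°) eclipsed 2.7 → 6.8 kcal/mol.
CH2Cl at 300° (staggered): F(0°)/CH2Cl(300°) gauche 0.7; COOH(120°)/Cl(180°) gauche 0.7; OCH3(240°)/CH2Cl(300°) gauche 1.0; OCH3(240°)/Cl(180°) gauche 0.7 → 3.1 kcal/mol.
The maximum (6.8 kcal/mol) occurs with CH2Cl at 240°.

240°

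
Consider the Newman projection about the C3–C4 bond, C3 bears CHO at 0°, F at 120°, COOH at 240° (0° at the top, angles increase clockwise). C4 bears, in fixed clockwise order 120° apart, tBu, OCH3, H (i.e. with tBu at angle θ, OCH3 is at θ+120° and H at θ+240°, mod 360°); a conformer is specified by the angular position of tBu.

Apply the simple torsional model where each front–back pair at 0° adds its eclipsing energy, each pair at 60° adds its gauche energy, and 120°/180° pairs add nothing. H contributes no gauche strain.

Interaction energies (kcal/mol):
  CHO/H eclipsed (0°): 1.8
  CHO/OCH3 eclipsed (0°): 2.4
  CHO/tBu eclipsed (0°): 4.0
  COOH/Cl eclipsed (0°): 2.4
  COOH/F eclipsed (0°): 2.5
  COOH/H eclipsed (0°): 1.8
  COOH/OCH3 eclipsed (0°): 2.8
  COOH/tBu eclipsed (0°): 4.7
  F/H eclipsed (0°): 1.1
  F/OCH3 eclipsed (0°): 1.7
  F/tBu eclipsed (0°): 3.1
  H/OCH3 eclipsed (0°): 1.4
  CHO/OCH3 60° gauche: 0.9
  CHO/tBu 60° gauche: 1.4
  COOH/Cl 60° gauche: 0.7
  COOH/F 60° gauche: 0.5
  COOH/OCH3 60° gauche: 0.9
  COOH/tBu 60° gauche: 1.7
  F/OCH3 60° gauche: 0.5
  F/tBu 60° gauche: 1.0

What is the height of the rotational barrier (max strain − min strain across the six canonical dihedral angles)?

tBu at 0° (eclipsed): CHO(0°)/tBu(0°) eclipsed 4.0; F(120°)/OCH3(120°) eclipsed 1.7; COOH(240°)/H(240°) eclipsed 1.8 → 7.5 kcal/mol.
tBu at 60° (staggered): CHO(0°)/tBu(60°) gauche 1.4; F(120°)/tBu(60°) gauche 1.0; F(120°)/OCH3(180°) gauche 0.5; COOH(240°)/OCH3(180°) gauche 0.9 → 3.8 kcal/mol.
tBu at 120° (eclipsed): CHO(0°)/H(0°) eclipsed 1.8; F(120°)/tBu(120°) eclipsed 3.1; COOH(240°)/OCH3(240°) eclipsed 2.8 → 7.7 kcal/mol.
tBu at 180° (staggered): CHO(0°)/OCH3(300°) gauche 0.9; F(120°)/tBu(180°) gauche 1.0; COOH(240°)/tBu(180°) gauche 1.7; COOH(240°)/OCH3(300°) gauche 0.9 → 4.5 kcal/mol.
tBu at 240° (eclipsed): CHO(0°)/OCH3(0°) eclipsed 2.4; F(120°)/H(120°) eclipsed 1.1; COOH(240°)/tBu(240°) eclipsed 4.7 → 8.2 kcal/mol.
tBu at 300° (staggered): CHO(0°)/tBu(300°) gauche 1.4; CHO(0°)/OCH3(60°) gauche 0.9; F(120°)/OCH3(60°) gauche 0.5; COOH(240°)/tBu(300°) gauche 1.7 → 4.5 kcal/mol.
Max at 240° (8.2 kcal/mol), min at 60° (3.8 kcal/mol); barrier = 4.4 kcal/mol.

4.4 kcal/mol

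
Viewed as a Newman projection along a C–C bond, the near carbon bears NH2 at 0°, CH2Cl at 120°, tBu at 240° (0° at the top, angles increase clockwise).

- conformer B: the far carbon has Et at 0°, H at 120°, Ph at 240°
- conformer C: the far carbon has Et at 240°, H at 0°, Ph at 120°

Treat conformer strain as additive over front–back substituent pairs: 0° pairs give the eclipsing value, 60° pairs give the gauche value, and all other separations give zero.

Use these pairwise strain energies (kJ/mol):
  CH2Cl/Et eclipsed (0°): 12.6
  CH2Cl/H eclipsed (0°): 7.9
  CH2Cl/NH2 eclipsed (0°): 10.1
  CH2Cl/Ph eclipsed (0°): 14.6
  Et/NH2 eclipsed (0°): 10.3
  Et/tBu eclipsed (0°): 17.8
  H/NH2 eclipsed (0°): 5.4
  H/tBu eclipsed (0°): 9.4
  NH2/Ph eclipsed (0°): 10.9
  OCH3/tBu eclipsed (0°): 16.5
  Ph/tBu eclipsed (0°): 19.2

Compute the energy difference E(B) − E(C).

-0.4 kJ/mol

B is eclipsed. NH2 at 0° is eclipsed with Et at 0° (10.3); CH2Cl at 120° is eclipsed with H at 120° (7.9); tBu at 240° is eclipsed with Ph at 240° (19.2). Total 37.4 kJ/mol.
C is eclipsed. NH2 at 0° is eclipsed with H at 0° (5.4); CH2Cl at 120° is eclipsed with Ph at 120° (14.6); tBu at 240° is eclipsed with Et at 240° (17.8). Total 37.8 kJ/mol.
E(B) − E(C) = 37.4 − 37.8 = -0.4 kJ/mol.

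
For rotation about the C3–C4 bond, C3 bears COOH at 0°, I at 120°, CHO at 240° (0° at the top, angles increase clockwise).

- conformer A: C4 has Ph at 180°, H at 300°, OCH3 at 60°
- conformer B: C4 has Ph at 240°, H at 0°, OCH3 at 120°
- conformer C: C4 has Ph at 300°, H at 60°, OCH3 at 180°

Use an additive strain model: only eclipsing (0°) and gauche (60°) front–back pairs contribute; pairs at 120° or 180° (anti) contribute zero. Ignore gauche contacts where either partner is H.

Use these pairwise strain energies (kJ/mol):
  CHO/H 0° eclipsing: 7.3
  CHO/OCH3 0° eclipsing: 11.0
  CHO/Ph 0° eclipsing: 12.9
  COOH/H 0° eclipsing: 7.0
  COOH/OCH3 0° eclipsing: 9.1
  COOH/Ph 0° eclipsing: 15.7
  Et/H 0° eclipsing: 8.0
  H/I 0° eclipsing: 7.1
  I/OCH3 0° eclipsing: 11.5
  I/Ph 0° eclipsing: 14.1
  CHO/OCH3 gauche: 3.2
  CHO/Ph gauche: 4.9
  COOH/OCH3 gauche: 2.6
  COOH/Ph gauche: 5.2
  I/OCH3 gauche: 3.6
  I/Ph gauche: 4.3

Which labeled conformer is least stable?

A is staggered. COOH at 0° is gauche with OCH3 at 60° (2.6); I at 120° is gauche with Ph at 180° (4.3); I at 120° is gauche with OCH3 at 60° (3.6); CHO at 240° is gauche with Ph at 180° (4.9). Total 15.4 kJ/mol.
B is eclipsed. COOH at 0° is eclipsed with H at 0° (7.0); I at 120° is eclipsed with OCH3 at 120° (11.5); CHO at 240° is eclipsed with Ph at 240° (12.9). Total 31.4 kJ/mol.
C is staggered. COOH at 0° is gauche with Ph at 300° (5.2); I at 120° is gauche with OCH3 at 180° (3.6); CHO at 240° is gauche with Ph at 300° (4.9); CHO at 240° is gauche with OCH3 at 180° (3.2). Total 16.9 kJ/mol.
B has the highest total (31.4 kJ/mol).

B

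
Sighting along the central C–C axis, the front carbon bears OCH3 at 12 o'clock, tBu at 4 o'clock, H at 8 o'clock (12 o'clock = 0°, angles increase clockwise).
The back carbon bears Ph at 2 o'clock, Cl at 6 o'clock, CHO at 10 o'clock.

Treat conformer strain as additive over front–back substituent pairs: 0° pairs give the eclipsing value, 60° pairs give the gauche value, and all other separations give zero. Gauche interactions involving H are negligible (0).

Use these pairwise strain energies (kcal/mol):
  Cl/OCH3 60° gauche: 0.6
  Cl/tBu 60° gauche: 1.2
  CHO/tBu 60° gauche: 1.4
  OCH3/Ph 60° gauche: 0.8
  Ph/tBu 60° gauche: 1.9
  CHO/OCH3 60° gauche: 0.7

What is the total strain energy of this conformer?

4.6 kcal/mol

This conformer (staggered): OCH3–Ph gauche, OCH3–CHO gauche, tBu–Ph gauche, tBu–Cl gauche; 0.8 + 0.7 + 1.9 + 1.2 = 4.6 kcal/mol.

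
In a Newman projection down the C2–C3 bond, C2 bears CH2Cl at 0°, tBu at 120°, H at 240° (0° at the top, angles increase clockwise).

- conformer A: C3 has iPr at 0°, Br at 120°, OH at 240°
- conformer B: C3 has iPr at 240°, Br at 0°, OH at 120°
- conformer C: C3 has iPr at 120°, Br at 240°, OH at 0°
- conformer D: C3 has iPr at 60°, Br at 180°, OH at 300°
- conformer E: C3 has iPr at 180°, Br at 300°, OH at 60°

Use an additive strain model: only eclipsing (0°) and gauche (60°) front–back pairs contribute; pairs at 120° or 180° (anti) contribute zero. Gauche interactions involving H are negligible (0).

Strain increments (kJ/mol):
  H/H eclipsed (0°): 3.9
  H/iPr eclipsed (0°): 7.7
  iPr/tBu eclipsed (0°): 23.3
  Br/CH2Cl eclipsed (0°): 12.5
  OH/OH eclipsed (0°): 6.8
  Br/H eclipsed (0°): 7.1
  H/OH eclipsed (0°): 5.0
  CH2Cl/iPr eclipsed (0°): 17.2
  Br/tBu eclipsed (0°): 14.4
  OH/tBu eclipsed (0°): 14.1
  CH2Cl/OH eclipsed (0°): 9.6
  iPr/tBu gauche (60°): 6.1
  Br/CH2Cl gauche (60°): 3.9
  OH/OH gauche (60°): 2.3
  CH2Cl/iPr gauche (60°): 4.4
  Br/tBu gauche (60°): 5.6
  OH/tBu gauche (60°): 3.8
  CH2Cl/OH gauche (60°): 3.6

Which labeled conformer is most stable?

A (eclipsed): CH2Cl–iPr eclipsed, tBu–Br eclipsed, H–OH eclipsed; 17.2 + 14.4 + 5.0 = 36.6 kJ/mol.
B (eclipsed): CH2Cl–Br eclipsed, tBu–OH eclipsed, H–iPr eclipsed; 12.5 + 14.1 + 7.7 = 34.3 kJ/mol.
C (eclipsed): CH2Cl–OH eclipsed, tBu–iPr eclipsed, H–Br eclipsed; 9.6 + 23.3 + 7.1 = 40.0 kJ/mol.
D (staggered): CH2Cl–iPr gauche, CH2Cl–OH gauche, tBu–iPr gauche, tBu–Br gauche; 4.4 + 3.6 + 6.1 + 5.6 = 19.7 kJ/mol.
E (staggered): CH2Cl–Br gauche, CH2Cl–OH gauche, tBu–iPr gauche, tBu–OH gauche; 3.9 + 3.6 + 6.1 + 3.8 = 17.4 kJ/mol.
E has the lowest total (17.4 kJ/mol).

E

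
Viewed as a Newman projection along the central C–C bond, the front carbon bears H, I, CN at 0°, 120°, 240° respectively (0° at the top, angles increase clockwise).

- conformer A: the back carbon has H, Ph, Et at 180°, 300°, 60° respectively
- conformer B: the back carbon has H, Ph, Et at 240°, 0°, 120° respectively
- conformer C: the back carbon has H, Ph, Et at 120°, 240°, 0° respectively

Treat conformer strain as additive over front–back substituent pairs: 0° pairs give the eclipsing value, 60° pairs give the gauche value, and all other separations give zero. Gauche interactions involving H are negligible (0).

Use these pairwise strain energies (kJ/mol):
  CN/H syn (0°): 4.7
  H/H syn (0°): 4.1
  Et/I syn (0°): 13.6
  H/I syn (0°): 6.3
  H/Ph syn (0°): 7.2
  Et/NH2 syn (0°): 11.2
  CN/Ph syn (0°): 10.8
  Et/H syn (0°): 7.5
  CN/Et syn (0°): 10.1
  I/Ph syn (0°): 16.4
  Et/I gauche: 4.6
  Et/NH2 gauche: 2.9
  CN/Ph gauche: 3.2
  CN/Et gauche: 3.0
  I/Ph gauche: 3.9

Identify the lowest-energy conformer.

A (staggered): I–Et gauche, CN–Ph gauche; 4.6 + 3.2 = 7.8 kJ/mol.
B (eclipsed): H–Ph eclipsed, I–Et eclipsed, CN–H eclipsed; 7.2 + 13.6 + 4.7 = 25.5 kJ/mol.
C (eclipsed): H–Et eclipsed, I–H eclipsed, CN–Ph eclipsed; 7.5 + 6.3 + 10.8 = 24.6 kJ/mol.
A has the lowest total (7.8 kJ/mol).

A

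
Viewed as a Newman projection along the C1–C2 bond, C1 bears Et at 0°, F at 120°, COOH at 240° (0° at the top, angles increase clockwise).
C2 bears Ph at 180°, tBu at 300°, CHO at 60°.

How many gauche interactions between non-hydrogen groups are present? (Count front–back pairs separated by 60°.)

6

Non-H gauche pairs: Et(0°)/tBu(300°); Et(0°)/CHO(60°); F(120°)/Ph(180°); F(120°)/CHO(60°); COOH(240°)/Ph(180°); COOH(240°)/tBu(300°) — 6 interactions.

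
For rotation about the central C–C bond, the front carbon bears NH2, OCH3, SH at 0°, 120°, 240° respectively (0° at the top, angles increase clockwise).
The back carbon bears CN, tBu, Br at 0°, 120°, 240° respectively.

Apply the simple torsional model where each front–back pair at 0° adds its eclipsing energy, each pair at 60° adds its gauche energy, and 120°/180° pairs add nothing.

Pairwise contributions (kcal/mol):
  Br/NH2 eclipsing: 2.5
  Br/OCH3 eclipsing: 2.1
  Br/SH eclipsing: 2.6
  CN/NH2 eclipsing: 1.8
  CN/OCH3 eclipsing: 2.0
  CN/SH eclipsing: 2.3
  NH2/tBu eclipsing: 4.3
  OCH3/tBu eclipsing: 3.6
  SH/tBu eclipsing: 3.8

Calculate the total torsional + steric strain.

8.0 kcal/mol

This conformer is eclipsed. NH2 at 0° is eclipsed with CN at 0° (1.8); OCH3 at 120° is eclipsed with tBu at 120° (3.6); SH at 240° is eclipsed with Br at 240° (2.6). Total 8.0 kcal/mol.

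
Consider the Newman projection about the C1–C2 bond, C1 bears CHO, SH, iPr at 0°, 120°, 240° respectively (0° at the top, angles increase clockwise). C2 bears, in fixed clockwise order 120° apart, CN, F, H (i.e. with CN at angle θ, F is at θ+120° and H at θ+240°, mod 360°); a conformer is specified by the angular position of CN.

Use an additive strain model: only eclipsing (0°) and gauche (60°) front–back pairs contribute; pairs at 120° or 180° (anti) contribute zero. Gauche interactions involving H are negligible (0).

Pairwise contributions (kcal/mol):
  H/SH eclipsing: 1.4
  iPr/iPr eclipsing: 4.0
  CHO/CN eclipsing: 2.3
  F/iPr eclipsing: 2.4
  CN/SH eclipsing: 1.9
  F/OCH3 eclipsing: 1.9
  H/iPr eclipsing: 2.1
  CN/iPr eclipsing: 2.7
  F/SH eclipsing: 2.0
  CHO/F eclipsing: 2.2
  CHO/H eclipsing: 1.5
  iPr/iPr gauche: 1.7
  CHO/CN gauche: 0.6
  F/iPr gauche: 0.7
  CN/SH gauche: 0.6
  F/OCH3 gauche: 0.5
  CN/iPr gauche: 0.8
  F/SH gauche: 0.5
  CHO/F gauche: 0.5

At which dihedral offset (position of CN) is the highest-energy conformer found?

CN at 0° (eclipsed): CHO–CN eclipsed, SH–F eclipsed, iPr–H eclipsed; 2.3 + 2.0 + 2.1 = 6.4 kcal/mol.
CN at 60° (staggered): CHO–CN gauche, SH–CN gauche, SH–F gauche, iPr–F gauche; 0.6 + 0.6 + 0.5 + 0.7 = 2.4 kcal/mol.
CN at 120° (eclipsed): CHO–H eclipsed, SH–CN eclipsed, iPr–F eclipsed; 1.5 + 1.9 + 2.4 = 5.8 kcal/mol.
CN at 180° (staggered): CHO–F gauche, SH–CN gauche, iPr–CN gauche, iPr–F gauche; 0.5 + 0.6 + 0.8 + 0.7 = 2.6 kcal/mol.
CN at 240° (eclipsed): CHO–F eclipsed, SH–H eclipsed, iPr–CN eclipsed; 2.2 + 1.4 + 2.7 = 6.3 kcal/mol.
CN at 300° (staggered): CHO–CN gauche, CHO–F gauche, SH–F gauche, iPr–CN gauche; 0.6 + 0.5 + 0.5 + 0.8 = 2.4 kcal/mol.
The maximum (6.4 kcal/mol) occurs with CN at 0°.

0°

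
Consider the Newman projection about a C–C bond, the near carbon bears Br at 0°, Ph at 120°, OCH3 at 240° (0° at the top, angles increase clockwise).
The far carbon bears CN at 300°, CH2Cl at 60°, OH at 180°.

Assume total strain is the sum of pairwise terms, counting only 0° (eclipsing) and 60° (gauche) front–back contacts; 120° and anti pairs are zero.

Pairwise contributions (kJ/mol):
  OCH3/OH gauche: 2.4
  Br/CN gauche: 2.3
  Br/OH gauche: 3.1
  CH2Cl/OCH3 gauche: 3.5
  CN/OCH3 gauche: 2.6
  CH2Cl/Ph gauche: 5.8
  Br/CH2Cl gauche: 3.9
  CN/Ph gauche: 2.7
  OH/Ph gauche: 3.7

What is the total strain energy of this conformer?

This conformer is staggered. Br at 0° is gauche with CN at 300° (2.3); Br at 0° is gauche with CH2Cl at 60° (3.9); Ph at 120° is gauche with CH2Cl at 60° (5.8); Ph at 120° is gauche with OH at 180° (3.7); OCH3 at 240° is gauche with CN at 300° (2.6); OCH3 at 240° is gauche with OH at 180° (2.4). Total 20.7 kJ/mol.

20.7 kJ/mol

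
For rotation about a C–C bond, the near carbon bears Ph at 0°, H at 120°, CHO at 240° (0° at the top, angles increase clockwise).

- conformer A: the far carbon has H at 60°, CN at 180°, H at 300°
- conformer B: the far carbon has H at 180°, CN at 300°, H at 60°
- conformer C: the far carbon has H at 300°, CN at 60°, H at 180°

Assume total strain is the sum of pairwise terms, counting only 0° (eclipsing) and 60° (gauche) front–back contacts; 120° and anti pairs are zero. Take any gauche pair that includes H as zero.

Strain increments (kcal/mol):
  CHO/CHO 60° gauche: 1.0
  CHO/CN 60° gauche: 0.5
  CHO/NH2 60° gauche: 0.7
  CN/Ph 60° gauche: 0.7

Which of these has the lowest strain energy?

A (staggered): CHO(240°)/CN(180°) gauche 0.5 → 0.5 kcal/mol.
B (staggered): Ph(0°)/CN(300°) gauche 0.7; CHO(240°)/CN(300°) gauche 0.5 → 1.2 kcal/mol.
C (staggered): Ph(0°)/CN(60°) gauche 0.7 → 0.7 kcal/mol.
A has the lowest total (0.5 kcal/mol).

A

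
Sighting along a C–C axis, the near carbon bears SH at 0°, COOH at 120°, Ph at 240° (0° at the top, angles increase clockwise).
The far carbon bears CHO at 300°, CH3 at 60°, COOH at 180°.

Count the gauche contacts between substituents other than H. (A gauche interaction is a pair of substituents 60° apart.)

Non-H gauche pairs: SH(0°)/CHO(300°); SH(0°)/CH3(60°); COOH(120°)/CH3(60°); COOH(120°)/COOH(180°); Ph(240°)/CHO(300°); Ph(240°)/COOH(180°) — 6 interactions.

6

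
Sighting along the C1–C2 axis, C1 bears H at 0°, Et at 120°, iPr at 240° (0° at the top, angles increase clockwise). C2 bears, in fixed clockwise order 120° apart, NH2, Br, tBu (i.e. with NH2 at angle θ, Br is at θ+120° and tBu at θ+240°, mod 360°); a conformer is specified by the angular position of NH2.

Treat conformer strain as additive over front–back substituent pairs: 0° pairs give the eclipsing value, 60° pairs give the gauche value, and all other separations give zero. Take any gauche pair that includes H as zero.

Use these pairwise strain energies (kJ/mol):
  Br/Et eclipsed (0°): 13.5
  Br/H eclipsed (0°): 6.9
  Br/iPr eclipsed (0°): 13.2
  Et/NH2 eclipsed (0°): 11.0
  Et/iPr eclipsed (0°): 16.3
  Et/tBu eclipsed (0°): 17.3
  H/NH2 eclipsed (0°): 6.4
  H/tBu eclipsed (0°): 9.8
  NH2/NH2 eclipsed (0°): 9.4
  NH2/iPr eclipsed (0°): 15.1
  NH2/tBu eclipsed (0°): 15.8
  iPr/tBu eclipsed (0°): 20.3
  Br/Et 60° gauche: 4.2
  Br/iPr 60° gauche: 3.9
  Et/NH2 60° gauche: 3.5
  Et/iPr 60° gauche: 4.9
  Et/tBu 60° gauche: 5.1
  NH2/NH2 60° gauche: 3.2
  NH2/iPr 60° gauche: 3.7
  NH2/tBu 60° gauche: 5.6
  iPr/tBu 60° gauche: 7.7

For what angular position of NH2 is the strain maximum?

0°

NH2 at 0° (eclipsed): H–NH2 eclipsed, Et–Br eclipsed, iPr–tBu eclipsed; 6.4 + 13.5 + 20.3 = 40.2 kJ/mol.
NH2 at 60° (staggered): Et–NH2 gauche, Et–Br gauche, iPr–Br gauche, iPr–tBu gauche; 3.5 + 4.2 + 3.9 + 7.7 = 19.3 kJ/mol.
NH2 at 120° (eclipsed): H–tBu eclipsed, Et–NH2 eclipsed, iPr–Br eclipsed; 9.8 + 11.0 + 13.2 = 34.0 kJ/mol.
NH2 at 180° (staggered): Et–NH2 gauche, Et–tBu gauche, iPr–NH2 gauche, iPr–Br gauche; 3.5 + 5.1 + 3.7 + 3.9 = 16.2 kJ/mol.
NH2 at 240° (eclipsed): H–Br eclipsed, Et–tBu eclipsed, iPr–NH2 eclipsed; 6.9 + 17.3 + 15.1 = 39.3 kJ/mol.
NH2 at 300° (staggered): Et–Br gauche, Et–tBu gauche, iPr–NH2 gauche, iPr–tBu gauche; 4.2 + 5.1 + 3.7 + 7.7 = 20.7 kJ/mol.
The maximum (40.2 kJ/mol) occurs with NH2 at 0°.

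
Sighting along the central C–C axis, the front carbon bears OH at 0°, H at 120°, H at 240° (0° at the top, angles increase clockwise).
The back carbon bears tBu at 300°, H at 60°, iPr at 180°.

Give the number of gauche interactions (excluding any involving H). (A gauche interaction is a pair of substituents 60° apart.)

Non-H gauche pairs: OH(0°)/tBu(300°) — 1 interaction.

1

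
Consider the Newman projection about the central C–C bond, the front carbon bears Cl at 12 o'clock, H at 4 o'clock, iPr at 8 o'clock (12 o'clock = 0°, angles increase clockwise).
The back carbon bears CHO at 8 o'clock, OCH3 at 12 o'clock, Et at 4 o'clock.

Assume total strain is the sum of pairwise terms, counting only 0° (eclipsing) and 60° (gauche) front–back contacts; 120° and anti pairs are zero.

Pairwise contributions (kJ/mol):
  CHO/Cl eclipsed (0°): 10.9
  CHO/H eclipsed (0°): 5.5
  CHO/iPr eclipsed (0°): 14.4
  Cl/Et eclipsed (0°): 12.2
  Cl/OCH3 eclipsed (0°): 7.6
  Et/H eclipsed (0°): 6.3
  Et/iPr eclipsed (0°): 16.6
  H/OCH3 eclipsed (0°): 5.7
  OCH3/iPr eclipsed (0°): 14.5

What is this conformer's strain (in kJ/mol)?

28.3 kJ/mol

This conformer is eclipsed. Cl at 0° is eclipsed with OCH3 at 0° (7.6); H at 120° is eclipsed with Et at 120° (6.3); iPr at 240° is eclipsed with CHO at 240° (14.4). Total 28.3 kJ/mol.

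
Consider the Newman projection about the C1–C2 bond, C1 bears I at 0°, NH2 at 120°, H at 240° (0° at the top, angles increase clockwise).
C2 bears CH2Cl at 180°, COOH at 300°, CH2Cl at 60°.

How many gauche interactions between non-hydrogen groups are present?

Non-H gauche pairs: I(0°)/COOH(300°); I(0°)/CH2Cl(60°); NH2(120°)/CH2Cl(180°); NH2(120°)/CH2Cl(60°) — 4 interactions.

4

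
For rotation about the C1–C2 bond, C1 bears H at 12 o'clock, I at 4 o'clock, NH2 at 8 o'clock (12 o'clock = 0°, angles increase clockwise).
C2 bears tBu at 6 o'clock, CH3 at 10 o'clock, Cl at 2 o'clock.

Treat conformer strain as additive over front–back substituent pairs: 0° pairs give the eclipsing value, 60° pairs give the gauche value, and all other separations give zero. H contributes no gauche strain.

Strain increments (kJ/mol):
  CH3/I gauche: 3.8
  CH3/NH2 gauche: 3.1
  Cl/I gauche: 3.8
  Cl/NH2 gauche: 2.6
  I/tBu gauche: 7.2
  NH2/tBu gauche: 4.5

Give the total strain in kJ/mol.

This conformer (staggered): I–tBu gauche, I–Cl gauche, NH2–tBu gauche, NH2–CH3 gauche; 7.2 + 3.8 + 4.5 + 3.1 = 18.6 kJ/mol.

18.6 kJ/mol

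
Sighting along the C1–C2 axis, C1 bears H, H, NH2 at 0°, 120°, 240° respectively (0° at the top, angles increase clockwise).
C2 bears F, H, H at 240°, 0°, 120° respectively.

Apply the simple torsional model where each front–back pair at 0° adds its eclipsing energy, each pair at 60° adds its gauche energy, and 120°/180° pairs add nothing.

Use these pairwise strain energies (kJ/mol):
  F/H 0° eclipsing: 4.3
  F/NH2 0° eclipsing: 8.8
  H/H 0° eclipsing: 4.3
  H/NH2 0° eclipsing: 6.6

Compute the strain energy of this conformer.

This conformer (eclipsed): H(0°)/H(0°) eclipsed 4.3; H(120°)/H(120°) eclipsed 4.3; NH2(240°)/F(240°) eclipsed 8.8 → 17.4 kJ/mol.

17.4 kJ/mol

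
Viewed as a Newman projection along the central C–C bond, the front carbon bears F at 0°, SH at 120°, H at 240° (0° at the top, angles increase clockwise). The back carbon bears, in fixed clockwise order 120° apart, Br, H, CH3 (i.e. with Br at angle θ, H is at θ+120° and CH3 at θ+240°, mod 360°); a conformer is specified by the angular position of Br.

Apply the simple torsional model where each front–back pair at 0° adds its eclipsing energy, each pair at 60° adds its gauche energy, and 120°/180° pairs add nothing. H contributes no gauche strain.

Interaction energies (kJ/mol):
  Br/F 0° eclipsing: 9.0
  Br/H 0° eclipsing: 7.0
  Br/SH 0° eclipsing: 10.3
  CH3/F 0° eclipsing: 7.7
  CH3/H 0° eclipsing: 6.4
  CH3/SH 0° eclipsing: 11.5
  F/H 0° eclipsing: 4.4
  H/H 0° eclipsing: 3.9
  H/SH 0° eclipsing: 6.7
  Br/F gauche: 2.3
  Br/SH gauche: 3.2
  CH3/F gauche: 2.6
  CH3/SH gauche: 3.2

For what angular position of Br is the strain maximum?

Br at 0° (eclipsed): F–Br eclipsed, SH–H eclipsed, H–CH3 eclipsed; 9.0 + 6.7 + 6.4 = 22.1 kJ/mol.
Br at 60° (staggered): F–Br gauche, F–CH3 gauche, SH–Br gauche; 2.3 + 2.6 + 3.2 = 8.1 kJ/mol.
Br at 120° (eclipsed): F–CH3 eclipsed, SH–Br eclipsed, H–H eclipsed; 7.7 + 10.3 + 3.9 = 21.9 kJ/mol.
Br at 180° (staggered): F–CH3 gauche, SH–Br gauche, SH–CH3 gauche; 2.6 + 3.2 + 3.2 = 9.0 kJ/mol.
Br at 240° (eclipsed): F–H eclipsed, SH–CH3 eclipsed, H–Br eclipsed; 4.4 + 11.5 + 7.0 = 22.9 kJ/mol.
Br at 300° (staggered): F–Br gauche, SH–CH3 gauche; 2.3 + 3.2 = 5.5 kJ/mol.
The maximum (22.9 kJ/mol) occurs with Br at 240°.

240°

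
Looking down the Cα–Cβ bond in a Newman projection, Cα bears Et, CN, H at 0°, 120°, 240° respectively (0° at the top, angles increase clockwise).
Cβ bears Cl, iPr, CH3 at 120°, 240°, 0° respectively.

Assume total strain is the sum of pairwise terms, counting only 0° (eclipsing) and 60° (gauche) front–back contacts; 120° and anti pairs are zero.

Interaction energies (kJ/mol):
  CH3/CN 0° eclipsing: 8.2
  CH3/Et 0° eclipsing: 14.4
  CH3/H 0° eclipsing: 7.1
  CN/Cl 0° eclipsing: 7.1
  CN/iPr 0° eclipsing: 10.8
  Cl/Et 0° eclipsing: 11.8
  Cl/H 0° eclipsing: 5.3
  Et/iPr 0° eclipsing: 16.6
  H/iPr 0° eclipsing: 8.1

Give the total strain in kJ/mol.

29.6 kJ/mol

This conformer (eclipsed): Et(0°)/CH3(0°) eclipsed 14.4; CN(120°)/Cl(120°) eclipsed 7.1; H(240°)/iPr(240°) eclipsed 8.1 → 29.6 kJ/mol.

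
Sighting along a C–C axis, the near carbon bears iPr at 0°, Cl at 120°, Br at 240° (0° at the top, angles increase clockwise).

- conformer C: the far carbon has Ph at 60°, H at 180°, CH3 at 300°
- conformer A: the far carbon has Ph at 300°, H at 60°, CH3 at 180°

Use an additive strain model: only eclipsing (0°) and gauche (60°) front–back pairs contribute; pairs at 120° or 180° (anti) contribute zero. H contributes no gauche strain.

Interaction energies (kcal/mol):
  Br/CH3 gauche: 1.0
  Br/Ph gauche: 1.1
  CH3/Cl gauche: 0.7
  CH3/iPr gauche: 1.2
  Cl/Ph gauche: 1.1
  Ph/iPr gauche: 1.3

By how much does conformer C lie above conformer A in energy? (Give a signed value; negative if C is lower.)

+0.5 kcal/mol

C is staggered. iPr at 0° is gauche with Ph at 60° (1.3); iPr at 0° is gauche with CH3 at 300° (1.2); Cl at 120° is gauche with Ph at 60° (1.1); Br at 240° is gauche with CH3 at 300° (1.0). Total 4.6 kcal/mol.
A is staggered. iPr at 0° is gauche with Ph at 300° (1.3); Cl at 120° is gauche with CH3 at 180° (0.7); Br at 240° is gauche with Ph at 300° (1.1); Br at 240° is gauche with CH3 at 180° (1.0). Total 4.1 kcal/mol.
E(C) − E(A) = 4.6 − 4.1 = +0.5 kcal/mol.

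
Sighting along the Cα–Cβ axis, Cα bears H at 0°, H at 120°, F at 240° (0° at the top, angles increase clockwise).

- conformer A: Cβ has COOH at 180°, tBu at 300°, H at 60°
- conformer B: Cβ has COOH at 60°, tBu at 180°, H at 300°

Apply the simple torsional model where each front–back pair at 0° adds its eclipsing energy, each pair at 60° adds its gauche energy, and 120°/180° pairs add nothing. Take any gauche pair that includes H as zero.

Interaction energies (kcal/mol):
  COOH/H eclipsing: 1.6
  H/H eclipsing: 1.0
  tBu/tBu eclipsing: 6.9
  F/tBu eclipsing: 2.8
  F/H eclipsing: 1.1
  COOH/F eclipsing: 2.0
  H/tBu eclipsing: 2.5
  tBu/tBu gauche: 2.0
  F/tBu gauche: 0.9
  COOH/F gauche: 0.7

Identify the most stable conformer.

A (staggered): F(240°)/COOH(180°) gauche 0.7; F(240°)/tBu(300°) gauche 0.9 → 1.6 kcal/mol.
B (staggered): F(240°)/tBu(180°) gauche 0.9 → 0.9 kcal/mol.
B has the lowest total (0.9 kcal/mol).

B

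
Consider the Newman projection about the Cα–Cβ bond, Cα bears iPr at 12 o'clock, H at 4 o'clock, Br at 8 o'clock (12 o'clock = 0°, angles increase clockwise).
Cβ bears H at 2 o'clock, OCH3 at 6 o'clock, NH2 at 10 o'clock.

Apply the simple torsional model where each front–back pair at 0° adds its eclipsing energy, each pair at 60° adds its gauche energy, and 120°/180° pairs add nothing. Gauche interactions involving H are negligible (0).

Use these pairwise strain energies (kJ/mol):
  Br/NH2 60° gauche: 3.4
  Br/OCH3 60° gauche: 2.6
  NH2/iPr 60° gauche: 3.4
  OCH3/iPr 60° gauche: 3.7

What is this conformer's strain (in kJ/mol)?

This conformer is staggered. iPr at 0° is gauche with NH2 at 300° (3.4); Br at 240° is gauche with OCH3 at 180° (2.6); Br at 240° is gauche with NH2 at 300° (3.4). Total 9.4 kJ/mol.

9.4 kJ/mol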